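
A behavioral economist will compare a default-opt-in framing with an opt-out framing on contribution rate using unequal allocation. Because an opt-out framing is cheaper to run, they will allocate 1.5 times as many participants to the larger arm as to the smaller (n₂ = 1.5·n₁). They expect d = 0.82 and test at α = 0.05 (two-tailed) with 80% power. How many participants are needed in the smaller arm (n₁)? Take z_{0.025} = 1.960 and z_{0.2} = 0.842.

n₁ = 20

With allocation ratio k = n₂/n₁ = 1.5, Var(x̄₁−x̄₂) = σ²(1/n₁ + 1/(k·n₁)) = σ²·(k+1)/(k·n₁).
So n₁ = (1 + 1/k)·((z_{α/2} + z_β)/d)² = 1.667 × (2.802/0.82)².
n₁ = 1.667 × 11.68 = 19.5.
Round up: n₁ = 20, giving n₂ = 1.5 × 20 = 30.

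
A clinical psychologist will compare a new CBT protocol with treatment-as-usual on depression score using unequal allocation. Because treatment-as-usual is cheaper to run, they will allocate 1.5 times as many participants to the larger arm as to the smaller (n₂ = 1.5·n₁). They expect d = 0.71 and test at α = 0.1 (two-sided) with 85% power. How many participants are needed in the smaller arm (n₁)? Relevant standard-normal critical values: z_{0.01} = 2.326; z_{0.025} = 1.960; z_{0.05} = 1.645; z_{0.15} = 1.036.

n₁ = 24

With allocation ratio k = n₂/n₁ = 1.5, Var(x̄₁−x̄₂) = σ²(1/n₁ + 1/(k·n₁)) = σ²·(k+1)/(k·n₁).
So n₁ = (1 + 1/k)·((z_{α/2} + z_β)/d)² = 1.667 × (2.681/0.71)².
n₁ = 1.667 × 14.26 = 23.8.
Round up: n₁ = 24, giving n₂ = 1.5 × 24 = 36.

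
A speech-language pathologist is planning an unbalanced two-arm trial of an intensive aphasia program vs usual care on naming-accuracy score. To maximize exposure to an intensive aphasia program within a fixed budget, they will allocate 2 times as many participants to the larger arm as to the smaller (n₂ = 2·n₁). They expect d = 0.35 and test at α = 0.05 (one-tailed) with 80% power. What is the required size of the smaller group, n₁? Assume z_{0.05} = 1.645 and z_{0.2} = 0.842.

n₁ = 76

With allocation ratio k = n₂/n₁ = 2, Var(x̄₁−x̄₂) = σ²(1/n₁ + 1/(k·n₁)) = σ²·(k+1)/(k·n₁).
So n₁ = (1 + 1/k)·((z_{α} + z_β)/d)² = 1.500 × (2.487/0.35)².
n₁ = 1.500 × 50.49 = 75.7.
Round up: n₁ = 76, giving n₂ = 2 × 76 = 152.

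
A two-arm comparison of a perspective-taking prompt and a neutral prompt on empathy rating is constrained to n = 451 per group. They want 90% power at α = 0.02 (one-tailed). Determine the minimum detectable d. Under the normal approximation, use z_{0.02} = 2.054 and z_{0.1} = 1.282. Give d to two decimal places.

d_min ≈ 0.22

For two independent groups of n = 451 each: d_min = (z_{α} + z_β)·√(2/n).
z-sum = 2.054 + 1.282 = 3.336.
d_min = 3.336 × √(2/451) = 3.336 × 0.0666 = 0.222.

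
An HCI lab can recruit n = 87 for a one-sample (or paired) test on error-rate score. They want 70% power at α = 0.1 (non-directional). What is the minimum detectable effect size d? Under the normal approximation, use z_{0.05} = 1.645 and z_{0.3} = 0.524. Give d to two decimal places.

d_min ≈ 0.23

For a single sample (or paired design) of n = 87: d_min = (z_{α/2} + z_β)/√n.
z-sum = 1.645 + 0.524 = 2.169.
d_min = 2.169 / √87 = 2.169 / 9.327 = 0.233.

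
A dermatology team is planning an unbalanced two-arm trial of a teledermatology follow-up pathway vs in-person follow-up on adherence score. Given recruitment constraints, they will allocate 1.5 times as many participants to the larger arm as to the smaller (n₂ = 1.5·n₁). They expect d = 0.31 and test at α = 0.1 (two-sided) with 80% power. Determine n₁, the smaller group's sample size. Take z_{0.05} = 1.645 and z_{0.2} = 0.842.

With allocation ratio k = n₂/n₁ = 1.5, Var(x̄₁−x̄₂) = σ²(1/n₁ + 1/(k·n₁)) = σ²·(k+1)/(k·n₁).
So n₁ = (1 + 1/k)·((z_{α/2} + z_β)/d)² = 1.667 × (2.487/0.31)².
n₁ = 1.667 × 64.36 = 107.3.
Round up: n₁ = 108, giving n₂ = 1.5 × 108 = 162.

n₁ = 108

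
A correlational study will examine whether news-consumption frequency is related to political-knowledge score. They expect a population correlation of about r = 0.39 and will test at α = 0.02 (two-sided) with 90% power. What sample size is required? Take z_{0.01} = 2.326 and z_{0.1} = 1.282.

Fisher's z: C = ½·ln((1+r)/(1−r)) = ½·ln(2.2787) = 0.4118.
n = ((z_{α/2} + z_β)/C)² + 3.
(2.326 + 1.282) / 0.4118 = 3.608 / 0.4118 = 8.762.
n = 8.762² + 3 = 76.76 + 3 = 79.8.
Round up.

n = 80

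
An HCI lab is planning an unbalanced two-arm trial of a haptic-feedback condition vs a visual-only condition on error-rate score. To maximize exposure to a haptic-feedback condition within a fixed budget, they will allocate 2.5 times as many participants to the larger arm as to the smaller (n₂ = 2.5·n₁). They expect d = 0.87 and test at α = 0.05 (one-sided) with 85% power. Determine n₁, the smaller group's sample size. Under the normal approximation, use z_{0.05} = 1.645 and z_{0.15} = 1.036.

n₁ = 14

With allocation ratio k = n₂/n₁ = 2.5, Var(x̄₁−x̄₂) = σ²(1/n₁ + 1/(k·n₁)) = σ²·(k+1)/(k·n₁).
So n₁ = (1 + 1/k)·((z_{α} + z_β)/d)² = 1.400 × (2.681/0.87)².
n₁ = 1.400 × 9.50 = 13.3.
Round up: n₁ = 14, giving n₂ = 2.5 × 14 = 35.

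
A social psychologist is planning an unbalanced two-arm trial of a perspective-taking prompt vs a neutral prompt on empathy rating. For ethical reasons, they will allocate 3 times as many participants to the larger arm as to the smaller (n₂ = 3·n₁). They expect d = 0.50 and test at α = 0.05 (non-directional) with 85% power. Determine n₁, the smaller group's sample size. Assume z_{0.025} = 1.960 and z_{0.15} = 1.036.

With allocation ratio k = n₂/n₁ = 3, Var(x̄₁−x̄₂) = σ²(1/n₁ + 1/(k·n₁)) = σ²·(k+1)/(k·n₁).
So n₁ = (1 + 1/k)·((z_{α/2} + z_β)/d)² = 1.333 × (2.996/0.50)².
n₁ = 1.333 × 35.90 = 47.9.
Round up: n₁ = 48, giving n₂ = 3 × 48 = 144.

n₁ = 48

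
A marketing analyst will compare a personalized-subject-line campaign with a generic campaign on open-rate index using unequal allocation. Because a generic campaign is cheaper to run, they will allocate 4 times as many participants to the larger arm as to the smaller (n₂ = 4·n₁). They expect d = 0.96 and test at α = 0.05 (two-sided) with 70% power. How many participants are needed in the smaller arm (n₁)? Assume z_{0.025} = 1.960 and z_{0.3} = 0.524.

n₁ = 9

With allocation ratio k = n₂/n₁ = 4, Var(x̄₁−x̄₂) = σ²(1/n₁ + 1/(k·n₁)) = σ²·(k+1)/(k·n₁).
So n₁ = (1 + 1/k)·((z_{α/2} + z_β)/d)² = 1.250 × (2.484/0.96)².
n₁ = 1.250 × 6.70 = 8.4.
Round up: n₁ = 9, giving n₂ = 4 × 9 = 36.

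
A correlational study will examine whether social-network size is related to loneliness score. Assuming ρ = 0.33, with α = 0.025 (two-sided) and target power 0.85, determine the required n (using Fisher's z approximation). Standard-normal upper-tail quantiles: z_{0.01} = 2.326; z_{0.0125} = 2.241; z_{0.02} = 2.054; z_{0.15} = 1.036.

Fisher's z: C = ½·ln((1+r)/(1−r)) = ½·ln(1.9851) = 0.3428.
n = ((z_{α/2} + z_β)/C)² + 3.
(2.241 + 1.036) / 0.3428 = 3.277 / 0.3428 = 9.560.
n = 9.560² + 3 = 91.38 + 3 = 94.4.
Round up.

n = 95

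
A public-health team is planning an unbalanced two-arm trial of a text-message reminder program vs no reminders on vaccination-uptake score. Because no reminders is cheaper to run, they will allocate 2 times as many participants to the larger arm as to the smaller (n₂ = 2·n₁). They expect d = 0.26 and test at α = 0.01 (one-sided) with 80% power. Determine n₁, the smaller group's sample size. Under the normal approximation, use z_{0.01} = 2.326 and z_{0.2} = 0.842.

With allocation ratio k = n₂/n₁ = 2, Var(x̄₁−x̄₂) = σ²(1/n₁ + 1/(k·n₁)) = σ²·(k+1)/(k·n₁).
So n₁ = (1 + 1/k)·((z_{α} + z_β)/d)² = 1.500 × (3.168/0.26)².
n₁ = 1.500 × 148.46 = 222.7.
Round up: n₁ = 223, giving n₂ = 2 × 223 = 446.

n₁ = 223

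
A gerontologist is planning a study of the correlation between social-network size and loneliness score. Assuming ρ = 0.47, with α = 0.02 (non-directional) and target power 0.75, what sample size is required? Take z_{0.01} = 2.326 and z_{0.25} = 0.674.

Fisher's z: C = ½·ln((1+r)/(1−r)) = ½·ln(2.7736) = 0.5101.
n = ((z_{α/2} + z_β)/C)² + 3.
(2.326 + 0.674) / 0.5101 = 3.000 / 0.5101 = 5.881.
n = 5.881² + 3 = 34.59 + 3 = 37.6.
Round up.

n = 38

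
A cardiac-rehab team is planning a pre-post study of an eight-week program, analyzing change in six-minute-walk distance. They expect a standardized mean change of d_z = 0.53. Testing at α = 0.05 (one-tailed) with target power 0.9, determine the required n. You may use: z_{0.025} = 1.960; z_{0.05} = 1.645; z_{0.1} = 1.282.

For a paired (one-sample on differences) test: n = ((z_{α} + z_β) / d)².
z_{α} + z_β = 1.645 + 1.282 = 2.927.
n = (2.927 / 0.53)² = 5.523² = 30.50.
Round up.

n = 31 pairs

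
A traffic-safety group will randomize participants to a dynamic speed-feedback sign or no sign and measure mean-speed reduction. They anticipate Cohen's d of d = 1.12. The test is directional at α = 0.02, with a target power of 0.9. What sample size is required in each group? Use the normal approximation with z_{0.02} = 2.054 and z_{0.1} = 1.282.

For two independent groups with equal n: n = 2·((z_{α} + z_β) / d)².
z_{α} + z_β = 2.054 + 1.282 = 3.336.
n = 2 × (3.336 / 1.12)² = 2 × 2.979² = 2 × 8.87 = 17.7.
Round up to the next whole participant.

n = 18 per group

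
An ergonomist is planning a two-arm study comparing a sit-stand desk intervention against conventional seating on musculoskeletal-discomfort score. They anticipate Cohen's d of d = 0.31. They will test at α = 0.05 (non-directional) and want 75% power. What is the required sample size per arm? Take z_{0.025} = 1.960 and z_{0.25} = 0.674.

n = 145 per group

For two independent groups with equal n: n = 2·((z_{α/2} + z_β) / d)².
z_{α/2} + z_β = 1.960 + 0.674 = 2.634.
n = 2 × (2.634 / 0.31)² = 2 × 8.497² = 2 × 72.20 = 144.4.
Round up to the next whole participant.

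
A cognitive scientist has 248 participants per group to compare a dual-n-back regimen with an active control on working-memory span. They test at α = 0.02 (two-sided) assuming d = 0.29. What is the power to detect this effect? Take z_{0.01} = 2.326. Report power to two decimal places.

For two equal groups, power = Φ(d·√(n/2) − z_{α/2}).
d·√(n/2) = 0.29 × √(248/2) = 0.29 × 11.136 = 3.229.
z_β = 3.229 − 2.326 = 0.903.
Power = Φ(0.903) = 0.817.

power ≈ 0.82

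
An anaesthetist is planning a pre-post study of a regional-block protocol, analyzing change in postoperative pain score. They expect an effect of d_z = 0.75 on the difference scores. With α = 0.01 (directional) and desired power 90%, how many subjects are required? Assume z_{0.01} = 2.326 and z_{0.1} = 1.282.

n = 24 pairs

For a paired (one-sample on differences) test: n = ((z_{α} + z_β) / d)².
z_{α} + z_β = 2.326 + 1.282 = 3.608.
n = (3.608 / 0.75)² = 4.811² = 23.14.
Round up.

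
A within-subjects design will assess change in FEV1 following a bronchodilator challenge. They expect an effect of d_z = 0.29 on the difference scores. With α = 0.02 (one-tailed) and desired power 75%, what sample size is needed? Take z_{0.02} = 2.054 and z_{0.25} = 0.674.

For a paired (one-sample on differences) test: n = ((z_{α} + z_β) / d)².
z_{α} + z_β = 2.054 + 0.674 = 2.728.
n = (2.728 / 0.29)² = 9.407² = 88.49.
Round up.

n = 89 pairs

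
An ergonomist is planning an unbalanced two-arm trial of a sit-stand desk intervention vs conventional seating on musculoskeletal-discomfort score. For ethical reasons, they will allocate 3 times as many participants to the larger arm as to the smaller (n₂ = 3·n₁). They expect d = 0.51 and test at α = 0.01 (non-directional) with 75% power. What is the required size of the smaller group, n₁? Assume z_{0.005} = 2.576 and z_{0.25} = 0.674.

n₁ = 55

With allocation ratio k = n₂/n₁ = 3, Var(x̄₁−x̄₂) = σ²(1/n₁ + 1/(k·n₁)) = σ²·(k+1)/(k·n₁).
So n₁ = (1 + 1/k)·((z_{α/2} + z_β)/d)² = 1.333 × (3.250/0.51)².
n₁ = 1.333 × 40.61 = 54.1.
Round up: n₁ = 55, giving n₂ = 3 × 55 = 165.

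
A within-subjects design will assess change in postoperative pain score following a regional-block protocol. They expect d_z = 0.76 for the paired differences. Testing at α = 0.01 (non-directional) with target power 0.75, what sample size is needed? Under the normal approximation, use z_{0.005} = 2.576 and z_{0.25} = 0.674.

For a paired (one-sample on differences) test: n = ((z_{α/2} + z_β) / d)².
z_{α/2} + z_β = 2.576 + 0.674 = 3.250.
n = (3.250 / 0.76)² = 4.276² = 18.29.
Round up.

n = 19 pairs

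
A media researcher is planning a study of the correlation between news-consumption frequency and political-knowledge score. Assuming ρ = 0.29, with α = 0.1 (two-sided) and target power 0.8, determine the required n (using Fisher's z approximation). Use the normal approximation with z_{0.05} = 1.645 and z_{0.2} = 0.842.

n = 73

Fisher's z: C = ½·ln((1+r)/(1−r)) = ½·ln(1.8169) = 0.2986.
n = ((z_{α/2} + z_β)/C)² + 3.
(1.645 + 0.842) / 0.2986 = 2.487 / 0.2986 = 8.329.
n = 8.329² + 3 = 69.37 + 3 = 72.4.
Round up.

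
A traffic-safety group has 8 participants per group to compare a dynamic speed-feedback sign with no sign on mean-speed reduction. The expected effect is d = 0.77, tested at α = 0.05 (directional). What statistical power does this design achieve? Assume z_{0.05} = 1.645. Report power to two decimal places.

For two equal groups, power = Φ(d·√(n/2) − z_{α}).
d·√(n/2) = 0.77 × √(8/2) = 0.77 × 2.000 = 1.540.
z_β = 1.540 − 1.645 = -0.105.
Power = Φ(-0.105) = 0.458.

power ≈ 0.46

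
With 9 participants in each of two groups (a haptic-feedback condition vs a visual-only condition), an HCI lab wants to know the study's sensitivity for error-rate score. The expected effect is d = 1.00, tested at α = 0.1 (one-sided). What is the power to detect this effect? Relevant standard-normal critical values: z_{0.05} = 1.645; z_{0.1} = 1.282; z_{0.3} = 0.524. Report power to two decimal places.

For two equal groups, power = Φ(d·√(n/2) − z_{α}).
d·√(n/2) = 1.00 × √(9/2) = 1.00 × 2.121 = 2.121.
z_β = 2.121 − 1.282 = 0.839.
Power = Φ(0.839) = 0.799.

power ≈ 0.80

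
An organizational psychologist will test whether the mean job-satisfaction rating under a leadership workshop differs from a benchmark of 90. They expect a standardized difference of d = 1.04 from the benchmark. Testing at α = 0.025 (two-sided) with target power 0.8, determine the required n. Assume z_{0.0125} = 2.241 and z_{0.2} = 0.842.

For a one-sample test: n = ((z_{α/2} + z_β) / d)².
z_{α/2} + z_β = 2.241 + 0.842 = 3.083.
n = (3.083 / 1.04)² = 2.964² = 8.79.
Round up.

n = 9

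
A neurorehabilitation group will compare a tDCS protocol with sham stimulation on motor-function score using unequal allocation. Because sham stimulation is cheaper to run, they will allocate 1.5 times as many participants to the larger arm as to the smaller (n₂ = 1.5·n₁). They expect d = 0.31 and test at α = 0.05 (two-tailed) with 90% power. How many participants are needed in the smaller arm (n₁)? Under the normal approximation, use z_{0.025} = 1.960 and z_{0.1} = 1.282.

With allocation ratio k = n₂/n₁ = 1.5, Var(x̄₁−x̄₂) = σ²(1/n₁ + 1/(k·n₁)) = σ²·(k+1)/(k·n₁).
So n₁ = (1 + 1/k)·((z_{α/2} + z_β)/d)² = 1.667 × (3.242/0.31)².
n₁ = 1.667 × 109.37 = 182.3.
Round up: n₁ = 183, giving n₂ = ⌈1.5 × 183⌉ = ⌈274.5⌉ = 275.

n₁ = 183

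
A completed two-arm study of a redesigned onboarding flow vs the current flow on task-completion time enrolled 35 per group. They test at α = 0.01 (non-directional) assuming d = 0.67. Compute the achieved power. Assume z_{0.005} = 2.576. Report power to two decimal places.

For two equal groups, power = Φ(d·√(n/2) − z_{α/2}).
d·√(n/2) = 0.67 × √(35/2) = 0.67 × 4.183 = 2.803.
z_β = 2.803 − 2.576 = 0.227.
Power = Φ(0.227) = 0.590.

power ≈ 0.59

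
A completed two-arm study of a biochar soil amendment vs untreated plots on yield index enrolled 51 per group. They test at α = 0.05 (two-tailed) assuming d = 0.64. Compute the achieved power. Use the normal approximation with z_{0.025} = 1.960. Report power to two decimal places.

power ≈ 0.90

For two equal groups, power = Φ(d·√(n/2) − z_{α/2}).
d·√(n/2) = 0.64 × √(51/2) = 0.64 × 5.050 = 3.232.
z_β = 3.232 − 1.960 = 1.272.
Power = Φ(1.272) = 0.898.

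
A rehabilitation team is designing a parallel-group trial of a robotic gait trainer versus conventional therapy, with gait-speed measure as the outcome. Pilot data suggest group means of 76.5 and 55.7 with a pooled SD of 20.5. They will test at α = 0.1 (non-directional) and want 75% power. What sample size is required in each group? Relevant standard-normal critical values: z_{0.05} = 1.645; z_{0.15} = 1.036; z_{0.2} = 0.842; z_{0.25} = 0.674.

n = 11 per group

Cohen's d = |M₁ − M₂| / SD_pooled = |76.5 − 55.7| / 20.5 = 20.8 / 20.5 = 1.015.
For two independent groups with equal n: n = 2·((z_{α/2} + z_β) / d)².
z_{α/2} + z_β = 1.645 + 0.674 = 2.319.
n = 2 × (2.319 / 1.015)² = 2 × 2.285² = 2 × 5.22 = 10.4.
Round up to the next whole participant.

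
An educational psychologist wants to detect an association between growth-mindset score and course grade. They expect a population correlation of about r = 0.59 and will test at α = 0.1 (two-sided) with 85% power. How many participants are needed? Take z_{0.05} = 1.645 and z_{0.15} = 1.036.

Fisher's z: C = ½·ln((1+r)/(1−r)) = ½·ln(3.8780) = 0.6777.
n = ((z_{α/2} + z_β)/C)² + 3.
(1.645 + 1.036) / 0.6777 = 2.681 / 0.6777 = 3.956.
n = 3.956² + 3 = 15.65 + 3 = 18.7.
Round up.

n = 19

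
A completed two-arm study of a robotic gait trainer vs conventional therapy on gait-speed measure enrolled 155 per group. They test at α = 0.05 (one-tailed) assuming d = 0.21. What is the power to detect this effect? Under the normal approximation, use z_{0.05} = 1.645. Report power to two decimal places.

For two equal groups, power = Φ(d·√(n/2) − z_{α}).
d·√(n/2) = 0.21 × √(155/2) = 0.21 × 8.803 = 1.849.
z_β = 1.849 − 1.645 = 0.204.
Power = Φ(0.204) = 0.581.

power ≈ 0.58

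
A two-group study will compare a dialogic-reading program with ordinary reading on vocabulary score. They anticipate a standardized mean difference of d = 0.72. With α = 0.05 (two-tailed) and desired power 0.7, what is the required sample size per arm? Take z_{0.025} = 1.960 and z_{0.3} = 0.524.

n = 24 per group

For two independent groups with equal n: n = 2·((z_{α/2} + z_β) / d)².
z_{α/2} + z_β = 1.960 + 0.524 = 2.484.
n = 2 × (2.484 / 0.72)² = 2 × 3.450² = 2 × 11.90 = 23.8.
Round up to the next whole participant.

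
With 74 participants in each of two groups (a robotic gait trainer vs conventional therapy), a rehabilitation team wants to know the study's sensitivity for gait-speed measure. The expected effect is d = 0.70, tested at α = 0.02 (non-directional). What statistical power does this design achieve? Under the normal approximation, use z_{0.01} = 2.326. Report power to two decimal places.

power ≈ 0.97

For two equal groups, power = Φ(d·√(n/2) − z_{α/2}).
d·√(n/2) = 0.70 × √(74/2) = 0.70 × 6.083 = 4.258.
z_β = 4.258 − 2.326 = 1.932.
Power = Φ(1.932) = 0.973.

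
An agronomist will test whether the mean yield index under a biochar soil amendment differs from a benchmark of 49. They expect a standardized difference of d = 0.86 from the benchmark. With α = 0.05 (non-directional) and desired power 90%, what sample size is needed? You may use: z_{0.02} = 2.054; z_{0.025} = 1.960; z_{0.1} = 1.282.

For a one-sample test: n = ((z_{α/2} + z_β) / d)².
z_{α/2} + z_β = 1.960 + 1.282 = 3.242.
n = (3.242 / 0.86)² = 3.770² = 14.21.
Round up.

n = 15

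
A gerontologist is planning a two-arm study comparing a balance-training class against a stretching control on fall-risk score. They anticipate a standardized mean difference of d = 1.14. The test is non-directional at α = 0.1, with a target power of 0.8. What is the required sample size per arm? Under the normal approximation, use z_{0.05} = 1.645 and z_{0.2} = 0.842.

n = 10 per group

For two independent groups with equal n: n = 2·((z_{α/2} + z_β) / d)².
z_{α/2} + z_β = 1.645 + 0.842 = 2.487.
n = 2 × (2.487 / 1.14)² = 2 × 2.182² = 2 × 4.76 = 9.5.
Round up to the next whole participant.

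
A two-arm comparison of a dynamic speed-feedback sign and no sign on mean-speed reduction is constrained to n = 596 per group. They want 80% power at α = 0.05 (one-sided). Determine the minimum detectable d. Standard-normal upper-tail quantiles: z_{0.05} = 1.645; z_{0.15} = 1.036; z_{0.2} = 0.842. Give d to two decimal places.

d_min ≈ 0.14

For two independent groups of n = 596 each: d_min = (z_{α} + z_β)·√(2/n).
z-sum = 1.645 + 0.842 = 2.487.
d_min = 2.487 × √(2/596) = 2.487 × 0.0579 = 0.144.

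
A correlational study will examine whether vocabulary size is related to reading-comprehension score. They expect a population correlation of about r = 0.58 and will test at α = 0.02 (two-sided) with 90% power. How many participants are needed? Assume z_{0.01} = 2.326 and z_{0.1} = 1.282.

n = 33

Fisher's z: C = ½·ln((1+r)/(1−r)) = ½·ln(3.7619) = 0.6625.
n = ((z_{α/2} + z_β)/C)² + 3.
(2.326 + 1.282) / 0.6625 = 3.608 / 0.6625 = 5.446.
n = 5.446² + 3 = 29.66 + 3 = 32.7.
Round up.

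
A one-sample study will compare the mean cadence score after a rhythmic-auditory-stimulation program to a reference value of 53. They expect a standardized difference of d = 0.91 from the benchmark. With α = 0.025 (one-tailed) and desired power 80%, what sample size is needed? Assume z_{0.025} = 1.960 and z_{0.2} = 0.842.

For a one-sample test: n = ((z_{α} + z_β) / d)².
z_{α} + z_β = 1.960 + 0.842 = 2.802.
n = (2.802 / 0.91)² = 3.079² = 9.48.
Round up.

n = 10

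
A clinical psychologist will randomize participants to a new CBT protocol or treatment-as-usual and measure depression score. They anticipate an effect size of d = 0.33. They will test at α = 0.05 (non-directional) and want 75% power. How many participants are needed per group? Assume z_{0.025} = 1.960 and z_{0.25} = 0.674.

For two independent groups with equal n: n = 2·((z_{α/2} + z_β) / d)².
z_{α/2} + z_β = 1.960 + 0.674 = 2.634.
n = 2 × (2.634 / 0.33)² = 2 × 7.982² = 2 × 63.71 = 127.4.
Round up to the next whole participant.

n = 128 per group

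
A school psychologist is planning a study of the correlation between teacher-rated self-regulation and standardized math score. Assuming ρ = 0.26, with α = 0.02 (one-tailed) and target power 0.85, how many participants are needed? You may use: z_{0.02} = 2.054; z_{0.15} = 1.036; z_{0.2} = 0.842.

n = 138

Fisher's z: C = ½·ln((1+r)/(1−r)) = ½·ln(1.7027) = 0.2661.
n = ((z_{α} + z_β)/C)² + 3.
(2.054 + 1.036) / 0.2661 = 3.090 / 0.2661 = 11.612.
n = 11.612² + 3 = 134.84 + 3 = 137.8.
Round up.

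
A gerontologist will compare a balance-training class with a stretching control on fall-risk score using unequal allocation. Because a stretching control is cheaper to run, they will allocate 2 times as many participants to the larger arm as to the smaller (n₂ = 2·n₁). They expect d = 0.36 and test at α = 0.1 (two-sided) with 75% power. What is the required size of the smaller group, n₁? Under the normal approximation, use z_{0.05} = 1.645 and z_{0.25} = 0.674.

With allocation ratio k = n₂/n₁ = 2, Var(x̄₁−x̄₂) = σ²(1/n₁ + 1/(k·n₁)) = σ²·(k+1)/(k·n₁).
So n₁ = (1 + 1/k)·((z_{α/2} + z_β)/d)² = 1.500 × (2.319/0.36)².
n₁ = 1.500 × 41.50 = 62.2.
Round up: n₁ = 63, giving n₂ = 2 × 63 = 126.

n₁ = 63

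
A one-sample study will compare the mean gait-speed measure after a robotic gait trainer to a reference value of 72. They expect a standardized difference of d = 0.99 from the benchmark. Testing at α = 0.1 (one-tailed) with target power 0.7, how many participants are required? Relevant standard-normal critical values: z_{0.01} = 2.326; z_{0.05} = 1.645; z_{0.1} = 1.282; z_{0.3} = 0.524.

n = 4

For a one-sample test: n = ((z_{α} + z_β) / d)².
z_{α} + z_β = 1.282 + 0.524 = 1.806.
n = (1.806 / 0.99)² = 1.824² = 3.33.
Round up.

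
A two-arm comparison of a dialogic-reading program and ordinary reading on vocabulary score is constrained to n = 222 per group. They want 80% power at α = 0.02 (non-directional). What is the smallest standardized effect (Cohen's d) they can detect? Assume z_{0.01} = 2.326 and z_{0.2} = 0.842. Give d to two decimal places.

For two independent groups of n = 222 each: d_min = (z_{α/2} + z_β)·√(2/n).
z-sum = 2.326 + 0.842 = 3.168.
d_min = 3.168 × √(2/222) = 3.168 × 0.0949 = 0.301.

d_min ≈ 0.30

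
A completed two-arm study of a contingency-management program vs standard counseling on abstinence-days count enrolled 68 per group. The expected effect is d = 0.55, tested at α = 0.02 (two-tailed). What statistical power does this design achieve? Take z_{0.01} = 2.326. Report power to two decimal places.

For two equal groups, power = Φ(d·√(n/2) − z_{α/2}).
d·√(n/2) = 0.55 × √(68/2) = 0.55 × 5.831 = 3.207.
z_β = 3.207 − 2.326 = 0.881.
Power = Φ(0.881) = 0.811.

power ≈ 0.81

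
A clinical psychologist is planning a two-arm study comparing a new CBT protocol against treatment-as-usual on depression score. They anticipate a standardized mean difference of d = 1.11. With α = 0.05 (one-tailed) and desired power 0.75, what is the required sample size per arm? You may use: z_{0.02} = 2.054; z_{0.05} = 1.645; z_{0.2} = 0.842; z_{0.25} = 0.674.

n = 9 per group

For two independent groups with equal n: n = 2·((z_{α} + z_β) / d)².
z_{α} + z_β = 1.645 + 0.674 = 2.319.
n = 2 × (2.319 / 1.11)² = 2 × 2.089² = 2 × 4.36 = 8.7.
Round up to the next whole participant.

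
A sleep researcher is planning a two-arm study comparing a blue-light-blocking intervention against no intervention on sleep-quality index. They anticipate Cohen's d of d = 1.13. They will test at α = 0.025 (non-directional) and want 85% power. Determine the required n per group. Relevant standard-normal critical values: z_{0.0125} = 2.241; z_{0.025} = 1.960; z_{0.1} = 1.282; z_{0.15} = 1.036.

n = 17 per group

For two independent groups with equal n: n = 2·((z_{α/2} + z_β) / d)².
z_{α/2} + z_β = 2.241 + 1.036 = 3.277.
n = 2 × (3.277 / 1.13)² = 2 × 2.900² = 2 × 8.41 = 16.8.
Round up to the next whole participant.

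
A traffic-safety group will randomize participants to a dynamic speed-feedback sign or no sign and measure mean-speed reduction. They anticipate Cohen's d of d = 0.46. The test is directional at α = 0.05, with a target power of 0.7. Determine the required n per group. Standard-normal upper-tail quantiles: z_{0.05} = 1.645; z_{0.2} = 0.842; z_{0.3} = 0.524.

For two independent groups with equal n: n = 2·((z_{α} + z_β) / d)².
z_{α} + z_β = 1.645 + 0.524 = 2.169.
n = 2 × (2.169 / 0.46)² = 2 × 4.715² = 2 × 22.23 = 44.5.
Round up to the next whole participant.

n = 45 per group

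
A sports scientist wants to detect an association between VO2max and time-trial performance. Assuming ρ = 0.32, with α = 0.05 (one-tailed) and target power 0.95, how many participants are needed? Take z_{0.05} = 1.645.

n = 102

Fisher's z: C = ½·ln((1+r)/(1−r)) = ½·ln(1.9412) = 0.3316.
n = ((z_{α} + z_β)/C)² + 3.
(1.645 + 1.645) / 0.3316 = 3.290 / 0.3316 = 9.922.
n = 9.922² + 3 = 98.44 + 3 = 101.4.
Round up.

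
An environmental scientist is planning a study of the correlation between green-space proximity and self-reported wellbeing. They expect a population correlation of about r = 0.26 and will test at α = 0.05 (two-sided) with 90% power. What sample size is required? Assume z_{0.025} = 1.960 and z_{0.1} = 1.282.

Fisher's z: C = ½·ln((1+r)/(1−r)) = ½·ln(1.7027) = 0.2661.
n = ((z_{α/2} + z_β)/C)² + 3.
(1.960 + 1.282) / 0.2661 = 3.242 / 0.2661 = 12.183.
n = 12.183² + 3 = 148.43 + 3 = 151.4.
Round up.

n = 152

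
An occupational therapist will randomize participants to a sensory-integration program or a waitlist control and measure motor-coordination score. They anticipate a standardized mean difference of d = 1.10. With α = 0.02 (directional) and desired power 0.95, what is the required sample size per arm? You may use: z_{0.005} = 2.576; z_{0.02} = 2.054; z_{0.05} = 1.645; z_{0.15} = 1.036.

For two independent groups with equal n: n = 2·((z_{α} + z_β) / d)².
z_{α} + z_β = 2.054 + 1.645 = 3.699.
n = 2 × (3.699 / 1.10)² = 2 × 3.363² = 2 × 11.31 = 22.6.
Round up to the next whole participant.

n = 23 per group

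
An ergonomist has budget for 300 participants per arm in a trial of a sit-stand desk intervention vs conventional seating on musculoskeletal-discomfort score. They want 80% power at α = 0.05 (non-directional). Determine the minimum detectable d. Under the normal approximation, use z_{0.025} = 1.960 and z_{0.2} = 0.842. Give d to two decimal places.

d_min ≈ 0.23

For two independent groups of n = 300 each: d_min = (z_{α/2} + z_β)·√(2/n).
z-sum = 1.960 + 0.842 = 2.802.
d_min = 2.802 × √(2/300) = 2.802 × 0.0816 = 0.229.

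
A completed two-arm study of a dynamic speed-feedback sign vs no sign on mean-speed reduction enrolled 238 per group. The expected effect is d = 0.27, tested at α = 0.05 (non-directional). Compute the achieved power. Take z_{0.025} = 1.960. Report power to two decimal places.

For two equal groups, power = Φ(d·√(n/2) − z_{α/2}).
d·√(n/2) = 0.27 × √(238/2) = 0.27 × 10.909 = 2.945.
z_β = 2.945 − 1.960 = 0.985.
Power = Φ(0.985) = 0.838.

power ≈ 0.84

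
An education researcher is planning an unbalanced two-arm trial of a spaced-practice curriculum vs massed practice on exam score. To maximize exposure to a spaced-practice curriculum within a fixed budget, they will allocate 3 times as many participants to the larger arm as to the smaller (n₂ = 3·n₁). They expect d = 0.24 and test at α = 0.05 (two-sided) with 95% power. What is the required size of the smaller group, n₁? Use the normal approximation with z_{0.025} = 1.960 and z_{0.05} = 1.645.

With allocation ratio k = n₂/n₁ = 3, Var(x̄₁−x̄₂) = σ²(1/n₁ + 1/(k·n₁)) = σ²·(k+1)/(k·n₁).
So n₁ = (1 + 1/k)·((z_{α/2} + z_β)/d)² = 1.333 × (3.605/0.24)².
n₁ = 1.333 × 225.63 = 300.8.
Round up: n₁ = 301, giving n₂ = 3 × 301 = 903.

n₁ = 301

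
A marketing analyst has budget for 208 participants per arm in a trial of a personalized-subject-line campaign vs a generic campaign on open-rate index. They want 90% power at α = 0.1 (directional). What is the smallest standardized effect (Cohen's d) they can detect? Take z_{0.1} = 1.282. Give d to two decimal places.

For two independent groups of n = 208 each: d_min = (z_{α} + z_β)·√(2/n).
z-sum = 1.282 + 1.282 = 2.564.
d_min = 2.564 × √(2/208) = 2.564 × 0.0981 = 0.251.

d_min ≈ 0.25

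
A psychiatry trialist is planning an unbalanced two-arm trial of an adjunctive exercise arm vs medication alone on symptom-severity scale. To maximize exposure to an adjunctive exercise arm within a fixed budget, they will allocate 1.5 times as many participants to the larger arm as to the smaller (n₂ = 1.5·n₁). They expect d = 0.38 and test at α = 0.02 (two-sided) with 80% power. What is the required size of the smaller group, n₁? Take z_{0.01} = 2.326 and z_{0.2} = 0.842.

With allocation ratio k = n₂/n₁ = 1.5, Var(x̄₁−x̄₂) = σ²(1/n₁ + 1/(k·n₁)) = σ²·(k+1)/(k·n₁).
So n₁ = (1 + 1/k)·((z_{α/2} + z_β)/d)² = 1.667 × (3.168/0.38)².
n₁ = 1.667 × 69.50 = 115.8.
Round up: n₁ = 116, giving n₂ = 1.5 × 116 = 174.

n₁ = 116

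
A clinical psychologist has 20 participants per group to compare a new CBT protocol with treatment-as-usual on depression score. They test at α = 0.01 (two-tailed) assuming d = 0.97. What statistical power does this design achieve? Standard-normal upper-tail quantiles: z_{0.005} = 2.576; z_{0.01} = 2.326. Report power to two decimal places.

power ≈ 0.69

For two equal groups, power = Φ(d·√(n/2) − z_{α/2}).
d·√(n/2) = 0.97 × √(20/2) = 0.97 × 3.162 = 3.067.
z_β = 3.067 − 2.576 = 0.491.
Power = Φ(0.491) = 0.688.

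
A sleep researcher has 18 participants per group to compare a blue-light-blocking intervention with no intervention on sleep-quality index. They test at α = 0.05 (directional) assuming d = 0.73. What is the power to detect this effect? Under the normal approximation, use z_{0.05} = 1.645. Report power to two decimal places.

power ≈ 0.71

For two equal groups, power = Φ(d·√(n/2) − z_{α}).
d·√(n/2) = 0.73 × √(18/2) = 0.73 × 3.000 = 2.190.
z_β = 2.190 − 1.645 = 0.545.
Power = Φ(0.545) = 0.707.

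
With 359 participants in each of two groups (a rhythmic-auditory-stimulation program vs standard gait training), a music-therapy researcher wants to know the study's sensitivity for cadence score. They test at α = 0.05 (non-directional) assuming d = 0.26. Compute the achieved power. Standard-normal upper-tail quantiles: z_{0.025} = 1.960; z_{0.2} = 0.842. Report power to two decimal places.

For two equal groups, power = Φ(d·√(n/2) − z_{α/2}).
d·√(n/2) = 0.26 × √(359/2) = 0.26 × 13.398 = 3.483.
z_β = 3.483 − 1.960 = 1.523.
Power = Φ(1.523) = 0.936.

power ≈ 0.94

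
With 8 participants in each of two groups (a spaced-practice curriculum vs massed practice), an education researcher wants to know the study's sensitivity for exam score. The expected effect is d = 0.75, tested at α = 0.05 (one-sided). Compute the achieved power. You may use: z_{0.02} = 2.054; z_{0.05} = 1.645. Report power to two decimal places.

power ≈ 0.44

For two equal groups, power = Φ(d·√(n/2) − z_{α}).
d·√(n/2) = 0.75 × √(8/2) = 0.75 × 2.000 = 1.500.
z_β = 1.500 − 1.645 = -0.145.
Power = Φ(-0.145) = 0.442.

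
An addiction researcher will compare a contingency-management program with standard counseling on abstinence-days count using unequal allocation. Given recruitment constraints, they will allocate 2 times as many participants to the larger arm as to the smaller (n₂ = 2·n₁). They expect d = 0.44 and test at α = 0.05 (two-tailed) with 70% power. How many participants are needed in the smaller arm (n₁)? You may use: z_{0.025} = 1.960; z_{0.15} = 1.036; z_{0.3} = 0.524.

With allocation ratio k = n₂/n₁ = 2, Var(x̄₁−x̄₂) = σ²(1/n₁ + 1/(k·n₁)) = σ²·(k+1)/(k·n₁).
So n₁ = (1 + 1/k)·((z_{α/2} + z_β)/d)² = 1.500 × (2.484/0.44)².
n₁ = 1.500 × 31.87 = 47.8.
Round up: n₁ = 48, giving n₂ = 2 × 48 = 96.

n₁ = 48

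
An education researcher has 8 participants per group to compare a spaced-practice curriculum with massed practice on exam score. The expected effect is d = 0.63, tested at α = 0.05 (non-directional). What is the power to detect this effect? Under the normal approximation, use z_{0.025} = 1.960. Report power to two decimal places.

For two equal groups, power = Φ(d·√(n/2) − z_{α/2}).
d·√(n/2) = 0.63 × √(8/2) = 0.63 × 2.000 = 1.260.
z_β = 1.260 − 1.960 = -0.700.
Power = Φ(-0.700) = 0.242.

power ≈ 0.24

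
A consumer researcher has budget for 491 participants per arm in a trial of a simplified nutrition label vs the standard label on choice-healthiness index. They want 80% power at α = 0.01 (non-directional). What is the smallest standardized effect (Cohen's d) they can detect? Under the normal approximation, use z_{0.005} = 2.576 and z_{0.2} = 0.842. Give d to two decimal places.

For two independent groups of n = 491 each: d_min = (z_{α/2} + z_β)·√(2/n).
z-sum = 2.576 + 0.842 = 3.418.
d_min = 3.418 × √(2/491) = 3.418 × 0.0638 = 0.218.

d_min ≈ 0.22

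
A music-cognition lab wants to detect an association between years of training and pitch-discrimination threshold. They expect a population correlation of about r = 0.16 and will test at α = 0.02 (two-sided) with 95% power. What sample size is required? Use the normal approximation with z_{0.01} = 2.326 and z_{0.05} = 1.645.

n = 609

Fisher's z: C = ½·ln((1+r)/(1−r)) = ½·ln(1.3810) = 0.1614.
n = ((z_{α/2} + z_β)/C)² + 3.
(2.326 + 1.645) / 0.1614 = 3.971 / 0.1614 = 24.603.
n = 24.603² + 3 = 605.33 + 3 = 608.3.
Round up.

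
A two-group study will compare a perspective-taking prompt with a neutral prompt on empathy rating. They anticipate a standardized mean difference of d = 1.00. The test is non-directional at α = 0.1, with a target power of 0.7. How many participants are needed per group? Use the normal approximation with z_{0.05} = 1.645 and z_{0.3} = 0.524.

For two independent groups with equal n: n = 2·((z_{α/2} + z_β) / d)².
z_{α/2} + z_β = 1.645 + 0.524 = 2.169.
n = 2 × (2.169 / 1.00)² = 2 × 2.169² = 2 × 4.70 = 9.4.
Round up to the next whole participant.

n = 10 per group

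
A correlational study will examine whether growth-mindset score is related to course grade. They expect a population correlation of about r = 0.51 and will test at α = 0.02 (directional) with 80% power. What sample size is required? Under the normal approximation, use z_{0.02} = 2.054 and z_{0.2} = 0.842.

n = 30

Fisher's z: C = ½·ln((1+r)/(1−r)) = ½·ln(3.0816) = 0.5627.
n = ((z_{α} + z_β)/C)² + 3.
(2.054 + 0.842) / 0.5627 = 2.896 / 0.5627 = 5.147.
n = 5.147² + 3 = 26.49 + 3 = 29.5.
Round up.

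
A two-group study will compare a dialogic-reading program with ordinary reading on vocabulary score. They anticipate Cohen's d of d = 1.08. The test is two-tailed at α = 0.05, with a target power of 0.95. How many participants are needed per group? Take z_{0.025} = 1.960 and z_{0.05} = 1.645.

n = 23 per group

For two independent groups with equal n: n = 2·((z_{α/2} + z_β) / d)².
z_{α/2} + z_β = 1.960 + 1.645 = 3.605.
n = 2 × (3.605 / 1.08)² = 2 × 3.338² = 2 × 11.14 = 22.3.
Round up to the next whole participant.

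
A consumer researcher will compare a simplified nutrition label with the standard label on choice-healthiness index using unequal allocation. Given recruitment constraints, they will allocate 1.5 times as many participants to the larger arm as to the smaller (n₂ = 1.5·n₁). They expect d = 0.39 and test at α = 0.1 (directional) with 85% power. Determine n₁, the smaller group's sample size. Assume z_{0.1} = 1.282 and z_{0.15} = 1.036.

With allocation ratio k = n₂/n₁ = 1.5, Var(x̄₁−x̄₂) = σ²(1/n₁ + 1/(k·n₁)) = σ²·(k+1)/(k·n₁).
So n₁ = (1 + 1/k)·((z_{α} + z_β)/d)² = 1.667 × (2.318/0.39)².
n₁ = 1.667 × 35.33 = 58.9.
Round up: n₁ = 59, giving n₂ = ⌈1.5 × 59⌉ = ⌈88.5⌉ = 89.

n₁ = 59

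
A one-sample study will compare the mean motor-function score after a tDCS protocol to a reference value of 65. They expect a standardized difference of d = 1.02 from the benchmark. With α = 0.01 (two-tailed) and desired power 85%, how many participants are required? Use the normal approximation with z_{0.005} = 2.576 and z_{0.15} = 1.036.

n = 13

For a one-sample test: n = ((z_{α/2} + z_β) / d)².
z_{α/2} + z_β = 2.576 + 1.036 = 3.612.
n = (3.612 / 1.02)² = 3.541² = 12.54.
Round up.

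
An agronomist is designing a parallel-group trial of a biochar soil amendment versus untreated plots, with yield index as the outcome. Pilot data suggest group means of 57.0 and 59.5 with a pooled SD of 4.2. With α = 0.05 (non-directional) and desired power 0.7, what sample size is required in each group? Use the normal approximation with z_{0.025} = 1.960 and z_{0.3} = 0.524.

n = 35 per group

Cohen's d = |M₁ − M₂| / SD_pooled = |57.0 − 59.5| / 4.2 = 2.5 / 4.2 = 0.595.
For two independent groups with equal n: n = 2·((z_{α/2} + z_β) / d)².
z_{α/2} + z_β = 1.960 + 0.524 = 2.484.
n = 2 × (2.484 / 0.595)² = 2 × 4.175² = 2 × 17.43 = 34.9.
Round up to the next whole participant.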